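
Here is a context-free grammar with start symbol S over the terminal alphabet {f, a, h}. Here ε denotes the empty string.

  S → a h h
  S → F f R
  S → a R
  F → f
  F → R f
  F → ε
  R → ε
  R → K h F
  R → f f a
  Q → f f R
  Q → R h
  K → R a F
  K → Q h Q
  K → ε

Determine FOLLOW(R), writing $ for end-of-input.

{$, a, f, h}

FIRST(S) = {a, f, h}  (via F f R)
FIRST(F) = {ε, a, f, h}  (via R f)
FIRST(R) = {ε, a, f, h}  (via K h F)
FIRST(Q) = {a, f, h}  (via R h)
FIRST(K) = {ε, a, f, h}  (via R a F, Q h Q)
FOLLOW(S) includes $ since S is the start symbol.
FOLLOW(S): S appears on no right-hand side. Thus FOLLOW(S) = {$}.
FOLLOW(K): in R→K h F, K is followed by h F with FIRST {h}. Thus FOLLOW(K) = {h}.
FOLLOW(Q): in K→Q h Q (occurrence 1), Q is followed by h Q with FIRST {h}; in K→Q h Q (occurrence 2), the suffix after Q is empty, so FOLLOW(Q) ⊇ FOLLOW(K) = {h}. Thus FOLLOW(Q) = {h}.
FOLLOW(R): in S→F f R, the suffix after R is empty, so FOLLOW(R) ⊇ FOLLOW(S) = {$}; in S→a R, the suffix after R is empty, so FOLLOW(R) ⊇ FOLLOW(S) = {$}; in F→R f, R is followed by f with FIRST {f}; in Q→f f R, the suffix after R is empty, so FOLLOW(R) ⊇ FOLLOW(Q) = {h}; in Q→R h, R is followed by h with FIRST {h}; in K→R a F, R is followed by a F with FIRST {a}. Thus FOLLOW(R) = {$, a, f, h}.
FOLLOW(F): in S→F f R, F is followed by f R with FIRST {f}; in R→K h F, the suffix after F is empty, so FOLLOW(F) ⊇ FOLLOW(R) = {$, a, f, h}; in K→R a F, the suffix after F is empty, so FOLLOW(F) ⊇ FOLLOW(K) = {h}. Thus FOLLOW(F) = {$, a, f, h}.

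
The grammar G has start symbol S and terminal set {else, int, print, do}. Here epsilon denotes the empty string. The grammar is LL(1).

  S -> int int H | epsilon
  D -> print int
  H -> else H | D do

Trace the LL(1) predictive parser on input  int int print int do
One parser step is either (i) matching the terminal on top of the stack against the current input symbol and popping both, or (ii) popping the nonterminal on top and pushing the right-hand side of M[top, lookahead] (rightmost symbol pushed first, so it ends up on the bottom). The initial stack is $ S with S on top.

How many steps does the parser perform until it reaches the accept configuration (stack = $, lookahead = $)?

     Stack           Input                   Action
  1  $ S             int int print int do $  expand S -> int int H
  2  $ H int int     int int print int do $  match int
  3  $ H int         int print int do $      match int
  4  $ H             print int do $          expand H -> D do
  5  $ do D          print int do $          expand D -> print int
  6  $ do int print  print int do $          match print
  7  $ do int        int do $                match int
  8  $ do            do $                    match do
Accept reached after 8 steps.

8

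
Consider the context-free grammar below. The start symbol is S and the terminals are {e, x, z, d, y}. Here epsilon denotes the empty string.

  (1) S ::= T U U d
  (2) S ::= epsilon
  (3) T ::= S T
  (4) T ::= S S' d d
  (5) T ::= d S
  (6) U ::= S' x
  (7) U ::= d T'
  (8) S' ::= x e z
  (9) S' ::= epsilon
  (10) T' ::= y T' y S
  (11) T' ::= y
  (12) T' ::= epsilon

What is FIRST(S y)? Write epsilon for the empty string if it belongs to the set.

FIRST(S'): from S'::=x e z we get {x}; from S'::=epsilon we get {epsilon}. So FIRST(S') = {epsilon, x}.
FIRST(T'): from T'::=y T' y S we get {y}; from T'::=y we get {y}; from T'::=epsilon we get {epsilon}. So FIRST(T') = {epsilon, y}.
FIRST(U): from U::=S' x we get {x}; from U::=d T' we get {d}. So FIRST(U) = {d, x}.
FIRST(S): from S::=T U U d we get {d, x}; from S::=epsilon we get {epsilon}. So FIRST(S) = {epsilon, d, x}.
FIRST(T): from T::=S T we get {d, x}; from T::=S S' d d we get {d, x}; from T::=d S we get {d}. So FIRST(T) = {d, x}.
FIRST(S y): take FIRST of each symbol in turn, carrying on past any symbol whose FIRST contains epsilon; result {d, x, y}.

{d, x, y}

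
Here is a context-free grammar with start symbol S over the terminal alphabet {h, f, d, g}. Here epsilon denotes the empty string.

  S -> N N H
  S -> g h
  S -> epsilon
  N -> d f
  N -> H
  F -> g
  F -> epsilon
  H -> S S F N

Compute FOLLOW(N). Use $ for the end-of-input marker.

{$, d, g}

FIRST(F) = {epsilon, g}
FIRST(S) = {epsilon, d, g}  (via N N H)
FIRST(N) = {d, g}  (via H)
FIRST(H) = {d, g}  (via S S F N)
FOLLOW(S) includes $ since S is the start symbol.
FOLLOW(S): in H->S S F N (occurrence 1), S is followed by S F N with FIRST {d, g}; in H->S S F N (occurrence 2), S is followed by F N with FIRST {d, g}. Thus FOLLOW(S) = {$, d, g}.
FOLLOW(F): in H->S S F N, F is followed by N with FIRST {d, g}. Thus FOLLOW(F) = {d, g}.
FOLLOW(N): in S->N N H (occurrence 1), N is followed by N H with FIRST {d, g}; in S->N N H (occurrence 2), N is followed by H with FIRST {d, g}; in H->S S F N, the suffix after N is empty, so FOLLOW(N) ⊇ FOLLOW(H) = {$, d, g}. Thus FOLLOW(N) = {$, d, g}.
FOLLOW(H): in S->N N H, the suffix after H is empty, so FOLLOW(H) ⊇ FOLLOW(S) = {$, d, g}; in N->H, the suffix after H is empty, so FOLLOW(H) ⊇ FOLLOW(N) = {$, d, g}. Thus FOLLOW(H) = {$, d, g}.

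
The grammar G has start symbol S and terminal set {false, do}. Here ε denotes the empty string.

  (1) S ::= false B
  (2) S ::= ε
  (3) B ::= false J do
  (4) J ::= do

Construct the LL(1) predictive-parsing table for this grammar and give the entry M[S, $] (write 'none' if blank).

FIRST(S): from S::=false B we get {false}; from S::=ε we get {ε}. So FIRST(S) = {ε, false}.
FIRST(B): from B::=false J do we get {false}. So FIRST(B) = {false}.
FIRST(J): from J::=do we get {do}. So FIRST(J) = {do}.
FOLLOW(S) includes $ since S is the start symbol.
FOLLOW(S): S appears on no right-hand side. Thus FOLLOW(S) = {$}.
For S ::= false B: FIRST(false B) = {false}, so it goes in M[S, t] for t ∈ {false}.
For S ::= ε: FIRST(ε) = {ε}, so it goes in M[S, t] for t ∈ {}; since ε ∈ FIRST, also for every t ∈ FOLLOW(S) = {$}.

S ::= ε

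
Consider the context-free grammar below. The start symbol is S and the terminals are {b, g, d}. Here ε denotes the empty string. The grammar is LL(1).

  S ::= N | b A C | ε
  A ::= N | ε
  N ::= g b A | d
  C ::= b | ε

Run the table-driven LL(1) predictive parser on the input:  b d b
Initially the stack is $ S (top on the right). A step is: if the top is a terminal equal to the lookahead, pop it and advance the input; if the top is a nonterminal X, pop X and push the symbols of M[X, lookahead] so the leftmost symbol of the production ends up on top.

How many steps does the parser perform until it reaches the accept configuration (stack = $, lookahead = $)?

step 1: stack=$ S  input=b d b $  — expand S ::= b A C
step 2: stack=$ C A b  input=b d b $  — match b
step 3: stack=$ C A  input=d b $  — expand A ::= N
step 4: stack=$ C N  input=d b $  — expand N ::= d
step 5: stack=$ C d  input=d b $  — match d
step 6: stack=$ C  input=b $  — expand C ::= b
step 7: stack=$ b  input=b $  — match b
Accept reached after 7 steps.

7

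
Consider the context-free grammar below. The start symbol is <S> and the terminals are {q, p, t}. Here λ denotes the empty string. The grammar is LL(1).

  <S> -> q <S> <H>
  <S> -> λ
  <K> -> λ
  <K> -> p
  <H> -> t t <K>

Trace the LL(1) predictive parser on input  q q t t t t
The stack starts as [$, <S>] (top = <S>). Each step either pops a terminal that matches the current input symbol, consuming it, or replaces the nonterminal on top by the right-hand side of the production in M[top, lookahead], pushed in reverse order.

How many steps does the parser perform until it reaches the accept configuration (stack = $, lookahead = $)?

13

      Stack            Input          Action
   1  $ <S>            q q t t t t $  expand <S> -> q <S> <H>
   2  $ <H> <S> q      q q t t t t $  match q
   3  $ <H> <S>        q t t t t $    expand <S> -> q <S> <H>
   4  $ <H> <H> <S> q  q t t t t $    match q
   5  $ <H> <H> <S>    t t t t $      expand <S> -> λ
   6  $ <H> <H>        t t t t $      expand <H> -> t t <K>
   7  $ <H> <K> t t    t t t t $      match t
   8  $ <H> <K> t      t t t $        match t
   9  $ <H> <K>        t t $          expand <K> -> λ
  10  $ <H>            t t $          expand <H> -> t t <K>
  11  $ <K> t t        t t $          match t
  12  $ <K> t          t $            match t
  13  $ <K>            $              expand <K> -> λ
Accept reached after 13 steps.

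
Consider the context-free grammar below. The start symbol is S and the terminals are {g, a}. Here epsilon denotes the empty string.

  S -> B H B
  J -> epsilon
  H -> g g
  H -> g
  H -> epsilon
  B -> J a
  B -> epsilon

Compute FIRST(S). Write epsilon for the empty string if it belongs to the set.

FIRST(J): from J->epsilon we get {epsilon}. So FIRST(J) = {epsilon}.
FIRST(H): from H->g g we get {g}; from H->g we get {g}; from H->epsilon we get {epsilon}. So FIRST(H) = {epsilon, g}.
FIRST(B): from B->J a we get {a}; from B->epsilon we get {epsilon}. So FIRST(B) = {epsilon, a}.
FIRST(S): from S->B H B we get {epsilon, a, g}. So FIRST(S) = {epsilon, a, g}.

{epsilon, a, g}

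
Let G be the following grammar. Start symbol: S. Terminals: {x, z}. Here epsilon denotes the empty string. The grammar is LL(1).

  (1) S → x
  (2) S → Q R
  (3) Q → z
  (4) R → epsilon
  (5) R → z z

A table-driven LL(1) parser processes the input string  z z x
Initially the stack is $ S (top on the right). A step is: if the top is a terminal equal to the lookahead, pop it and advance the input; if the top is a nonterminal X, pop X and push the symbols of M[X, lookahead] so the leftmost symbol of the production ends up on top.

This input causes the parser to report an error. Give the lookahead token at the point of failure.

     Stack  Input    Action
  1  $ S    z z x $  expand S → Q R
  2  $ R Q  z z x $  expand Q → z
  3  $ R z  z z x $  match z
  4  $ R    z x $    expand R → z z
  5  $ z z  z x $    match z
  6  $ z    x $      error: top is terminal z but lookahead is x

x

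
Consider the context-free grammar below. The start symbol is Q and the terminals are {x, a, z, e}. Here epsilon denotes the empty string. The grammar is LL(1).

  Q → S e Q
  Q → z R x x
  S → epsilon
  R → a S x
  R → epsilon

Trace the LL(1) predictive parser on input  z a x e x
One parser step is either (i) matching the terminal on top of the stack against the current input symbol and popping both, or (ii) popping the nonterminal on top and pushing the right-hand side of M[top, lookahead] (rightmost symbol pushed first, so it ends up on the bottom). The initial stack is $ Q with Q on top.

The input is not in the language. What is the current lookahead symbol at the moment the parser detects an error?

e

     Stack        Input        Action
  1  $ Q          z a x e x $  expand Q → z R x x
  2  $ x x R z    z a x e x $  match z
  3  $ x x R      a x e x $    expand R → a S x
  4  $ x x x S a  a x e x $    match a
  5  $ x x x S    x e x $      expand S → epsilon
  6  $ x x x      x e x $      match x
  7  $ x x        e x $        error: top is terminal x but lookahead is e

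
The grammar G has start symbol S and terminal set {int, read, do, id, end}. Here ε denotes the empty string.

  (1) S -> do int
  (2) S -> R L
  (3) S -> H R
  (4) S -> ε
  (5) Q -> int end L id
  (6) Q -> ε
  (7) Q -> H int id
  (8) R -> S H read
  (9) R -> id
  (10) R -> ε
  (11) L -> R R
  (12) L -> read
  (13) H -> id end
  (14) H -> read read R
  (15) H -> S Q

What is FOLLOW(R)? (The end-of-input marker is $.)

{$, do, id, int, read}

FIRST(S): from S->do int we get {do}; from S->R L we get {ε, do, id, int, read}; from S->H R we get {ε, do, id, int, read}; from S->ε we get {ε}. So FIRST(S) = {ε, do, id, int, read}.
FIRST(Q): from Q->int end L id we get {int}; from Q->ε we get {ε}; from Q->H int id we get {do, id, int, read}. So FIRST(Q) = {ε, do, id, int, read}.
FIRST(H): from H->id end we get {id}; from H->read read R we get {read}; from H->S Q we get {ε, do, id, int, read}. So FIRST(H) = {ε, do, id, int, read}.
FIRST(R): from R->S H read we get {do, id, int, read}; from R->id we get {id}; from R->ε we get {ε}. So FIRST(R) = {ε, do, id, int, read}.
FIRST(L): from L->R R we get {ε, do, id, int, read}; from L->read we get {read}. So FIRST(L) = {ε, do, id, int, read}.
FOLLOW(S) includes $ since S is the start symbol.
FOLLOW(S): in R->S H read, S is followed by H read with FIRST {do, id, int, read}; in H->S Q, S is followed by Q with FIRST {ε, do, id, int, read}; in H->S Q, the suffix after S is nullable, so FOLLOW(S) ⊇ FOLLOW(H) = {$, do, id, int, read}. Thus FOLLOW(S) = {$, do, id, int, read}.
FOLLOW(L): in S->R L, the suffix after L is empty, so FOLLOW(L) ⊇ FOLLOW(S) = {$, do, id, int, read}; in Q->int end L id, L is followed by id with FIRST {id}. Thus FOLLOW(L) = {$, do, id, int, read}.
FOLLOW(H): in S->H R, H is followed by R with FIRST {ε, do, id, int, read}; in S->H R, the suffix after H is nullable, so FOLLOW(H) ⊇ FOLLOW(S) = {$, do, id, int, read}; in Q->H int id, H is followed by int id with FIRST {int}; in R->S H read, H is followed by read with FIRST {read}. Thus FOLLOW(H) = {$, do, id, int, read}.
FOLLOW(Q): in H->S Q, the suffix after Q is empty, so FOLLOW(Q) ⊇ FOLLOW(H) = {$, do, id, int, read}. Thus FOLLOW(Q) = {$, do, id, int, read}.
FOLLOW(R): in S->R L, R is followed by L with FIRST {ε, do, id, int, read}; in S->R L, the suffix after R is nullable, so FOLLOW(R) ⊇ FOLLOW(S) = {$, do, id, int, read}; in S->H R, the suffix after R is empty, so FOLLOW(R) ⊇ FOLLOW(S) = {$, do, id, int, read}; in L->R R (occurrence 1), R is followed by R with FIRST {ε, do, id, int, read}; in L->R R (occurrence 1), the suffix after R is nullable, so FOLLOW(R) ⊇ FOLLOW(L) = {$, do, id, int, read}; in L->R R (occurrence 2), the suffix after R is empty, so FOLLOW(R) ⊇ FOLLOW(L) = {$, do, id, int, read}; in H->read read R, the suffix after R is empty, so FOLLOW(R) ⊇ FOLLOW(H) = {$, do, id, int, read}. Thus FOLLOW(R) = {$, do, id, int, read}.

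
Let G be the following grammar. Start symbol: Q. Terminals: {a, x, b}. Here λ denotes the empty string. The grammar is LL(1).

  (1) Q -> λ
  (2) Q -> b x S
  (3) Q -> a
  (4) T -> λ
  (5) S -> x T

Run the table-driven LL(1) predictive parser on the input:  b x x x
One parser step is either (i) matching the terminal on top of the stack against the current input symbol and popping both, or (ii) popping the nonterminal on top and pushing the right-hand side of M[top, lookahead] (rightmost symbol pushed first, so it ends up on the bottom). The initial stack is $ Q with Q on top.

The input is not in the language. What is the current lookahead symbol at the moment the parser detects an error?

x

     Stack    Input      Action
  1  $ Q      b x x x $  expand Q -> b x S
  2  $ S x b  b x x x $  match b
  3  $ S x    x x x $    match x
  4  $ S      x x $      expand S -> x T
  5  $ T x    x x $      match x
  6  $ T      x $        error: M[T, x] is empty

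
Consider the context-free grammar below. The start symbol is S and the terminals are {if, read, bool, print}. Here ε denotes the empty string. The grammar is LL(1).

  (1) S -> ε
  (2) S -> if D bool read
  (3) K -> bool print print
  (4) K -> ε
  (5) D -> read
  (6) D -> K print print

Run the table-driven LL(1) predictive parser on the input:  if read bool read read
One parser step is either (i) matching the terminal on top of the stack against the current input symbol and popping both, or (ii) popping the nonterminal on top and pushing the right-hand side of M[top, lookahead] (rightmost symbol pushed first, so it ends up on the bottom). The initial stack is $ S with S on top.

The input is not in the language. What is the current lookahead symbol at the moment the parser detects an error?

     Stack             Input                     Action
  1  $ S               if read bool read read $  expand S -> if D bool read
  2  $ read bool D if  if read bool read read $  match if
  3  $ read bool D     read bool read read $     expand D -> read
  4  $ read bool read  read bool read read $     match read
  5  $ read bool       bool read read $          match bool
  6  $ read            read read $               match read
  7  $                 read $                    error: stack empty but input remains

read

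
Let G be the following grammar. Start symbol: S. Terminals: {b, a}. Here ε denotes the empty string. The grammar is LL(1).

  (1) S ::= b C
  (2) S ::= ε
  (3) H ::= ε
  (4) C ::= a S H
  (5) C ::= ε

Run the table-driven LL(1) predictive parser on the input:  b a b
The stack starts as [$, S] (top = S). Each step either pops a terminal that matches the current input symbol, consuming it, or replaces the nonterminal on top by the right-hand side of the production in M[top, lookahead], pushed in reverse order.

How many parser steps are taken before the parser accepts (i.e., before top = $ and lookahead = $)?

8

     Stack    Input    Action
  1  $ S      b a b $  expand S ::= b C
  2  $ C b    b a b $  match b
  3  $ C      a b $    expand C ::= a S H
  4  $ H S a  a b $    match a
  5  $ H S    b $      expand S ::= b C
  6  $ H C b  b $      match b
  7  $ H C    $        expand C ::= ε
  8  $ H      $        expand H ::= ε
Accept reached after 8 steps.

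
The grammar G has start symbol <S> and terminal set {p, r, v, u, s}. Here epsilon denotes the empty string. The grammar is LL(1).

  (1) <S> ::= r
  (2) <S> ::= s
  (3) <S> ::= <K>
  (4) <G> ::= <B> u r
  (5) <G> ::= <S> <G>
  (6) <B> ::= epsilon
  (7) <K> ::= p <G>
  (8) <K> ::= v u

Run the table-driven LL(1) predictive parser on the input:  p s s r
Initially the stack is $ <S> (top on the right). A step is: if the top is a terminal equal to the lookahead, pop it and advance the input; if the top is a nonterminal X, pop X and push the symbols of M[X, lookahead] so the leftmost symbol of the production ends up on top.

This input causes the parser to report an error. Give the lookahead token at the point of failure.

      Stack      Input      Action
   1  $ <S>      p s s r $  expand <S> ::= <K>
   2  $ <K>      p s s r $  expand <K> ::= p <G>
   3  $ <G> p    p s s r $  match p
   4  $ <G>      s s r $    expand <G> ::= <S> <G>
   5  $ <G> <S>  s s r $    expand <S> ::= s
   6  $ <G> s    s s r $    match s
   7  $ <G>      s r $      expand <G> ::= <S> <G>
   8  $ <G> <S>  s r $      expand <S> ::= s
   9  $ <G> s    s r $      match s
  10  $ <G>      r $        expand <G> ::= <S> <G>
  11  $ <G> <S>  r $        expand <S> ::= r
  12  $ <G> r    r $        match r
  13  $ <G>      $          error: M[<G>, $] is empty

$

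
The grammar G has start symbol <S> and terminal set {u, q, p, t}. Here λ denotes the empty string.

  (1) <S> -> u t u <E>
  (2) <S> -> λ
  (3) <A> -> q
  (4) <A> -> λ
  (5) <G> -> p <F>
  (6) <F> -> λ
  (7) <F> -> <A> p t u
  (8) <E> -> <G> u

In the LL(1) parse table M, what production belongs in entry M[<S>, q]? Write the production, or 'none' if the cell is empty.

FIRST(<S>) = {λ, u}
FIRST(<A>) = {λ, q}
FIRST(<G>) = {p}
FIRST(<F>) = {λ, p, q}  (via <A> p t u)
FIRST(<E>) = {p}  (via <G> u)
FOLLOW(<S>) includes $ since <S> is the start symbol.
FOLLOW(<S>): <S> appears on no right-hand side. Thus FOLLOW(<S>) = {$}.
For <S> -> u t u <E>: FIRST(u t u <E>) = {u}, so it goes in M[<S>, t] for t ∈ {u}.
For <S> -> λ: FIRST(λ) = {λ}, so it goes in M[<S>, t] for t ∈ {}; since λ ∈ FIRST, also for every t ∈ FOLLOW(<S>) = {$}.
None of these place a production in M[<S>, q].

none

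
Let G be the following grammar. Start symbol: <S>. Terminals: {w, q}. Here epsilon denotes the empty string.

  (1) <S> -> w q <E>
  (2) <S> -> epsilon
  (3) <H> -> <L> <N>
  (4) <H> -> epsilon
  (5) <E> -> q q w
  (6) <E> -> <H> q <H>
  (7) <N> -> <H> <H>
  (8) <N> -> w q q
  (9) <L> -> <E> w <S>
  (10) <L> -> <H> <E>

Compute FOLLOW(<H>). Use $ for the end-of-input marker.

{$, q, w}

FIRST(<S>) = {epsilon, w}
FIRST(<H>) = {epsilon, q}  (via <L> <N>)
FIRST(<E>) = {q}  (via <H> q <H>)
FIRST(<N>) = {epsilon, q, w}  (via <H> <H>)
FIRST(<L>) = {q}  (via <E> w <S>, <H> <E>)
FOLLOW(<S>) includes $ since <S> is the start symbol.
FOLLOW(<S>): in <L>-><E> w <S>, the suffix after <S> is empty, so FOLLOW(<S>) ⊇ FOLLOW(<L>) = {$, q, w}. Thus FOLLOW(<S>) = {$, q, w}.
FOLLOW(<H>): in <E>-><H> q <H> (occurrence 1), <H> is followed by q <H> with FIRST {q}; in <E>-><H> q <H> (occurrence 2), the suffix after <H> is empty, so FOLLOW(<H>) ⊇ FOLLOW(<E>) = {$, q, w}; in <N>-><H> <H> (occurrence 1), <H> is followed by <H> with FIRST {epsilon, q}; in <N>-><H> <H> (occurrence 1), the suffix after <H> is nullable, so FOLLOW(<H>) ⊇ FOLLOW(<N>) = {$, q, w}; in <N>-><H> <H> (occurrence 2), the suffix after <H> is empty, so FOLLOW(<H>) ⊇ FOLLOW(<N>) = {$, q, w}; in <L>-><H> <E>, <H> is followed by <E> with FIRST {q}. Thus FOLLOW(<H>) = {$, q, w}.
FOLLOW(<N>): in <H>-><L> <N>, the suffix after <N> is empty, so FOLLOW(<N>) ⊇ FOLLOW(<H>) = {$, q, w}. Thus FOLLOW(<N>) = {$, q, w}.
FOLLOW(<L>): in <H>-><L> <N>, <L> is followed by <N> with FIRST {epsilon, q, w}; in <H>-><L> <N>, the suffix after <L> is nullable, so FOLLOW(<L>) ⊇ FOLLOW(<H>) = {$, q, w}. Thus FOLLOW(<L>) = {$, q, w}.
FOLLOW(<E>): in <S>->w q <E>, the suffix after <E> is empty, so FOLLOW(<E>) ⊇ FOLLOW(<S>) = {$, q, w}; in <L>-><E> w <S>, <E> is followed by w <S> with FIRST {w}; in <L>-><H> <E>, the suffix after <E> is empty, so FOLLOW(<E>) ⊇ FOLLOW(<L>) = {$, q, w}. Thus FOLLOW(<E>) = {$, q, w}.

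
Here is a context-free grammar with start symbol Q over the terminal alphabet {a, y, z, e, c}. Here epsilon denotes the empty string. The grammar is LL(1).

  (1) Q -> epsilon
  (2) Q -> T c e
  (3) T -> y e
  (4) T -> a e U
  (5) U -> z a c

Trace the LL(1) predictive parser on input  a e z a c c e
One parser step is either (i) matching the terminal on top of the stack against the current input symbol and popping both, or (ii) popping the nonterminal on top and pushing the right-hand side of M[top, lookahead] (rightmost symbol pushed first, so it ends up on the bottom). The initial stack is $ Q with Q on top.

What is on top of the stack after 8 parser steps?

c

step 1: stack=$ Q  input=a e z a c c e $  — expand Q -> T c e
step 2: stack=$ e c T  input=a e z a c c e $  — expand T -> a e U
step 3: stack=$ e c U e a  input=a e z a c c e $  — match a
step 4: stack=$ e c U e  input=e z a c c e $  — match e
step 5: stack=$ e c U  input=z a c c e $  — expand U -> z a c
step 6: stack=$ e c c a z  input=z a c c e $  — match z
step 7: stack=$ e c c a  input=a c c e $  — match a
step 8: stack=$ e c c  input=c c e $  — match c
Stack after step 8: $ e c (top = c).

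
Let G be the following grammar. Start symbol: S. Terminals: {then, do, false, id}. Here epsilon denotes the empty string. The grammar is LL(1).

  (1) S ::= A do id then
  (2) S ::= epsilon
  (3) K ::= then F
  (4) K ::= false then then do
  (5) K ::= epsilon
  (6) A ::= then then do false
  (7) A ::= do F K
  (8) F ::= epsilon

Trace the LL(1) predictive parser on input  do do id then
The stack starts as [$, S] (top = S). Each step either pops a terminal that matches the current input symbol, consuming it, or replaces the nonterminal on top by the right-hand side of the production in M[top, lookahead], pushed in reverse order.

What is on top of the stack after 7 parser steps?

     Stack                Input            Action
  1  $ S                  do do id then $  expand S ::= A do id then
  2  $ then id do A       do do id then $  expand A ::= do F K
  3  $ then id do K F do  do do id then $  match do
  4  $ then id do K F     do id then $     expand F ::= epsilon
  5  $ then id do K       do id then $     expand K ::= epsilon
  6  $ then id do         do id then $     match do
  7  $ then id            id then $        match id
Stack after step 7: $ then (top = then).

then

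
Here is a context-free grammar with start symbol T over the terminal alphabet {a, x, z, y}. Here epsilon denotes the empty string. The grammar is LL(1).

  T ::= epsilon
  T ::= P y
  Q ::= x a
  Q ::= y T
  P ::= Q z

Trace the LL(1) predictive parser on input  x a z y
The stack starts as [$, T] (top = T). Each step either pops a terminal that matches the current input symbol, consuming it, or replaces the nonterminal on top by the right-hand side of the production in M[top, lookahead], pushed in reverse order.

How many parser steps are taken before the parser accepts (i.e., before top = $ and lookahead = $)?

7

     Stack      Input      Action
  1  $ T        x a z y $  expand T ::= P y
  2  $ y P      x a z y $  expand P ::= Q z
  3  $ y z Q    x a z y $  expand Q ::= x a
  4  $ y z a x  x a z y $  match x
  5  $ y z a    a z y $    match a
  6  $ y z      z y $      match z
  7  $ y        y $        match y
Accept reached after 7 steps.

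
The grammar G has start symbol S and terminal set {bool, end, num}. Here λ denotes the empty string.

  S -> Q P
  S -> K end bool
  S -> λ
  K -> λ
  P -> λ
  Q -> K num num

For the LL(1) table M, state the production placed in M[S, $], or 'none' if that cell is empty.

FIRST(K) = {λ}
FIRST(P) = {λ}
FIRST(Q) = {num}  (via K num num)
FIRST(S) = {λ, end, num}  (via Q P, K end bool)
FOLLOW(S) includes $ since S is the start symbol.
FOLLOW(S): S appears on no right-hand side. Thus FOLLOW(S) = {$}.
For S -> Q P: FIRST(Q P) = {num}, so it goes in M[S, t] for t ∈ {num}.
For S -> K end bool: FIRST(K end bool) = {end}, so it goes in M[S, t] for t ∈ {end}.
For S -> λ: FIRST(λ) = {λ}, so it goes in M[S, t] for t ∈ {}; since λ ∈ FIRST, also for every t ∈ FOLLOW(S) = {$}.

S -> λ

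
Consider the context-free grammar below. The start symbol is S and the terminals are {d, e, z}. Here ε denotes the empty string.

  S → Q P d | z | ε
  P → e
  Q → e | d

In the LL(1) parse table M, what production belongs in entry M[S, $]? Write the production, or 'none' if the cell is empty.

FIRST(P) = {e}
FIRST(Q) = {d, e}
FIRST(S) = {ε, d, e, z}  (via Q P d)
FOLLOW(S) includes $ since S is the start symbol.
FOLLOW(S): S appears on no right-hand side. Thus FOLLOW(S) = {$}.
For S → Q P d: FIRST(Q P d) = {d, e}, so it goes in M[S, t] for t ∈ {d, e}.
For S → z: FIRST(z) = {z}, so it goes in M[S, t] for t ∈ {z}.
For S → ε: FIRST(ε) = {ε}, so it goes in M[S, t] for t ∈ {}; since ε ∈ FIRST, also for every t ∈ FOLLOW(S) = {$}.

S → ε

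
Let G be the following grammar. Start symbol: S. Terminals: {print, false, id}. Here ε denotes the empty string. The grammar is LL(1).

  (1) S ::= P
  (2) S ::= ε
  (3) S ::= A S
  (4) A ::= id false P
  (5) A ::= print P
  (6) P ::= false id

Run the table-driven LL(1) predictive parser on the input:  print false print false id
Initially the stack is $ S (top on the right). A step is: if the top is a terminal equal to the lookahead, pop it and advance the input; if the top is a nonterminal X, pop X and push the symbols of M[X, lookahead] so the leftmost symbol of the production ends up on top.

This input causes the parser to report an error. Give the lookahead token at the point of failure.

     Stack         Input                         Action
  1  $ S           print false print false id $  expand S ::= A S
  2  $ S A         print false print false id $  expand A ::= print P
  3  $ S P print   print false print false id $  match print
  4  $ S P         false print false id $        expand P ::= false id
  5  $ S id false  false print false id $        match false
  6  $ S id        print false id $              error: top is terminal id but lookahead is print

print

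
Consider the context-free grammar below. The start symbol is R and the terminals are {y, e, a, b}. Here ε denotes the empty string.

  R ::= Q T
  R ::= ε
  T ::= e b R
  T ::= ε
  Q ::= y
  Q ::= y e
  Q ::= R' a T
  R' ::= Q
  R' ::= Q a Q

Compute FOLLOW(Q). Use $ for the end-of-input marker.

{$, a, e}

FIRST(T) = {ε, e}
FIRST(R) = {ε, y}  (via Q T)
FIRST(Q) = {y}  (via R' a T)
FIRST(R') = {y}  (via Q, Q a Q)
FOLLOW(R) includes $ since R is the start symbol.
FOLLOW(R'): in Q::=R' a T, R' is followed by a T with FIRST {a}. Thus FOLLOW(R') = {a}.
FOLLOW(R): in T::=e b R, the suffix after R is empty, so FOLLOW(R) ⊇ FOLLOW(T) = {$, a, e}. Thus FOLLOW(R) = {$, a, e}.
FOLLOW(Q): in R::=Q T, Q is followed by T with FIRST {ε, e}; in R::=Q T, the suffix after Q is nullable, so FOLLOW(Q) ⊇ FOLLOW(R) = {$, a, e}; in R'::=Q, the suffix after Q is empty, so FOLLOW(Q) ⊇ FOLLOW(R') = {a}; in R'::=Q a Q (occurrence 1), Q is followed by a Q with FIRST {a}; in R'::=Q a Q (occurrence 2), the suffix after Q is empty, so FOLLOW(Q) ⊇ FOLLOW(R') = {a}. Thus FOLLOW(Q) = {$, a, e}.
FOLLOW(T): in R::=Q T, the suffix after T is empty, so FOLLOW(T) ⊇ FOLLOW(R) = {$, a, e}; in Q::=R' a T, the suffix after T is empty, so FOLLOW(T) ⊇ FOLLOW(Q) = {$, a, e}. Thus FOLLOW(T) = {$, a, e}.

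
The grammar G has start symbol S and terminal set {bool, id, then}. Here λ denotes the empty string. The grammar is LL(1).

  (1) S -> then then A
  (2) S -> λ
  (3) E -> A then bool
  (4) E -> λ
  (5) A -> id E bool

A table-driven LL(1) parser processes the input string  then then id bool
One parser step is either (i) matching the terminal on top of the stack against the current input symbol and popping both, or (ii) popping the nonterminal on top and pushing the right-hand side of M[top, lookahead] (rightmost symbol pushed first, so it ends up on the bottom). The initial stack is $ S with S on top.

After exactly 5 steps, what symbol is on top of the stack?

step 1: stack=$ S  input=then then id bool $  — expand S -> then then A
step 2: stack=$ A then then  input=then then id bool $  — match then
step 3: stack=$ A then  input=then id bool $  — match then
step 4: stack=$ A  input=id bool $  — expand A -> id E bool
step 5: stack=$ bool E id  input=id bool $  — match id
Stack after step 5: $ bool E (top = E).

E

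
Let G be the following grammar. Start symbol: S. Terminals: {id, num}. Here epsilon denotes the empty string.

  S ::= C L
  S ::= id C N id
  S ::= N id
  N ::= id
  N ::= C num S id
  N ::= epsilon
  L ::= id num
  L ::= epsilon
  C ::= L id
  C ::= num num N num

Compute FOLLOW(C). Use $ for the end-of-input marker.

{$, id, num}

FIRST(L): from L::=id num we get {id}; from L::=epsilon we get {epsilon}. So FIRST(L) = {epsilon, id}.
FIRST(C): from C::=L id we get {id}; from C::=num num N num we get {num}. So FIRST(C) = {id, num}.
FIRST(N): from N::=id we get {id}; from N::=C num S id we get {id, num}; from N::=epsilon we get {epsilon}. So FIRST(N) = {epsilon, id, num}.
FIRST(S): from S::=C L we get {id, num}; from S::=id C N id we get {id}; from S::=N id we get {id, num}. So FIRST(S) = {id, num}.
FOLLOW(S) includes $ since S is the start symbol.
FOLLOW(S): in N::=C num S id, S is followed by id with FIRST {id}. Thus FOLLOW(S) = {$, id}.
FOLLOW(N): in S::=id C N id, N is followed by id with FIRST {id}; in S::=N id, N is followed by id with FIRST {id}; in C::=num num N num, N is followed by num with FIRST {num}. Thus FOLLOW(N) = {id, num}.
FOLLOW(L): in S::=C L, the suffix after L is empty, so FOLLOW(L) ⊇ FOLLOW(S) = {$, id}; in C::=L id, L is followed by id with FIRST {id}. Thus FOLLOW(L) = {$, id}.
FOLLOW(C): in S::=C L, C is followed by L with FIRST {epsilon, id}; in S::=C L, the suffix after C is nullable, so FOLLOW(C) ⊇ FOLLOW(S) = {$, id}; in S::=id C N id, C is followed by N id with FIRST {id, num}; in N::=C num S id, C is followed by num S id with FIRST {num}. Thus FOLLOW(C) = {$, id, num}.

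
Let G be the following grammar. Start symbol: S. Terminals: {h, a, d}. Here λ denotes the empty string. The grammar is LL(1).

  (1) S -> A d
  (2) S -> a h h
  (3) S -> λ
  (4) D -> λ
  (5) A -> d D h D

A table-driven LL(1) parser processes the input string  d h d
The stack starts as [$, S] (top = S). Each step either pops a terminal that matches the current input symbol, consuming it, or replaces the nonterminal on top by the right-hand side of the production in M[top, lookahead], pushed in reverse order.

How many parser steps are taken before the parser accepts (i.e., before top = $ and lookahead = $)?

7

step 1: stack=$ S  input=d h d $  — expand S -> A d
step 2: stack=$ d A  input=d h d $  — expand A -> d D h D
step 3: stack=$ d D h D d  input=d h d $  — match d
step 4: stack=$ d D h D  input=h d $  — expand D -> λ
step 5: stack=$ d D h  input=h d $  — match h
step 6: stack=$ d D  input=d $  — expand D -> λ
step 7: stack=$ d  input=d $  — match d
Accept reached after 7 steps.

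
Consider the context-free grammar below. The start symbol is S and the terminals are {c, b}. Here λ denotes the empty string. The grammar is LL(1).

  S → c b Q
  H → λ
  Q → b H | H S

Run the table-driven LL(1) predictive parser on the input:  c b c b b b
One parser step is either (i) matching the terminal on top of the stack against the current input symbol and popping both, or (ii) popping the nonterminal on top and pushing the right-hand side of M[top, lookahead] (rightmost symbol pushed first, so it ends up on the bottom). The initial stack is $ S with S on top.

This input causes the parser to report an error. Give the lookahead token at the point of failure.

b

      Stack    Input          Action
   1  $ S      c b c b b b $  expand S → c b Q
   2  $ Q b c  c b c b b b $  match c
   3  $ Q b    b c b b b $    match b
   4  $ Q      c b b b $      expand Q → H S
   5  $ S H    c b b b $      expand H → λ
   6  $ S      c b b b $      expand S → c b Q
   7  $ Q b c  c b b b $      match c
   8  $ Q b    b b b $        match b
   9  $ Q      b b $          expand Q → b H
  10  $ H b    b b $          match b
  11  $ H      b $            error: M[H, b] is empty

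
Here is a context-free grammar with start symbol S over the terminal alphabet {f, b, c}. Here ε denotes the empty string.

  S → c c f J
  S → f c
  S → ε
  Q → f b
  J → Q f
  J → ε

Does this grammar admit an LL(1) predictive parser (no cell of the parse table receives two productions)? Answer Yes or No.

Yes

FIRST(S) = {ε, c, f}
FIRST(Q) = {f}
FIRST(J) = {ε, f}
FOLLOW(S) = {$}
FOLLOW(Q) = {f}
FOLLOW(J) = {$}
Each cell of M receives at most one production.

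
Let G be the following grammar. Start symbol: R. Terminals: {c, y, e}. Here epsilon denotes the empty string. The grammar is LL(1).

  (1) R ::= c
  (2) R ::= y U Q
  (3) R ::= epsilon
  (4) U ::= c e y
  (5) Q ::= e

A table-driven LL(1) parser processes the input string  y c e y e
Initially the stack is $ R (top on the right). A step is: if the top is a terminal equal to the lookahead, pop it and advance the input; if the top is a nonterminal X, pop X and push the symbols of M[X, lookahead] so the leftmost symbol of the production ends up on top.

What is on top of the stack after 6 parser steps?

Q

step 1: stack=$ R  input=y c e y e $  — expand R ::= y U Q
step 2: stack=$ Q U y  input=y c e y e $  — match y
step 3: stack=$ Q U  input=c e y e $  — expand U ::= c e y
step 4: stack=$ Q y e c  input=c e y e $  — match c
step 5: stack=$ Q y e  input=e y e $  — match e
step 6: stack=$ Q y  input=y e $  — match y
Stack after step 6: $ Q (top = Q).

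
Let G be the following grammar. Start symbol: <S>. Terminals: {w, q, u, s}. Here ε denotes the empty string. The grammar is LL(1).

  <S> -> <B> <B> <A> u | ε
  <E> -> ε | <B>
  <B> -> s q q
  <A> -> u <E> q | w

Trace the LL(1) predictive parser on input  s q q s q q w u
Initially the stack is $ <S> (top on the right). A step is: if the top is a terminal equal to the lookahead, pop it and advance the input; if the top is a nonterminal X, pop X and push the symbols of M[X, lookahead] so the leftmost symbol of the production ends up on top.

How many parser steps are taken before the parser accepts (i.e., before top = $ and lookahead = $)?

      Stack              Input              Action
   1  $ <S>              s q q s q q w u $  expand <S> -> <B> <B> <A> u
   2  $ u <A> <B> <B>    s q q s q q w u $  expand <B> -> s q q
   3  $ u <A> <B> q q s  s q q s q q w u $  match s
   4  $ u <A> <B> q q    q q s q q w u $    match q
   5  $ u <A> <B> q      q s q q w u $      match q
   6  $ u <A> <B>        s q q w u $        expand <B> -> s q q
   7  $ u <A> q q s      s q q w u $        match s
   8  $ u <A> q q        q q w u $          match q
   9  $ u <A> q          q w u $            match q
  10  $ u <A>            w u $              expand <A> -> w
  11  $ u w              w u $              match w
  12  $ u                u $                match u
Accept reached after 12 steps.

12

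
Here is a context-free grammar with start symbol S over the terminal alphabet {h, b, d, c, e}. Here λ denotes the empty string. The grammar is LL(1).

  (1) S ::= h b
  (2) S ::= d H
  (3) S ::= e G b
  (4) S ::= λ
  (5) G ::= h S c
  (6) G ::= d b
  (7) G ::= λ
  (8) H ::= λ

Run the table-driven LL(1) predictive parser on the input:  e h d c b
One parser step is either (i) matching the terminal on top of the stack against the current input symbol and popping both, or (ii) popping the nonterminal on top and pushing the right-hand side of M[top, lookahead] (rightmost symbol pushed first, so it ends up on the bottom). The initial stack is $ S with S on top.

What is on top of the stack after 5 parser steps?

d

     Stack      Input        Action
  1  $ S        e h d c b $  expand S ::= e G b
  2  $ b G e    e h d c b $  match e
  3  $ b G      h d c b $    expand G ::= h S c
  4  $ b c S h  h d c b $    match h
  5  $ b c S    d c b $      expand S ::= d H
Stack after step 5: $ b c H d (top = d).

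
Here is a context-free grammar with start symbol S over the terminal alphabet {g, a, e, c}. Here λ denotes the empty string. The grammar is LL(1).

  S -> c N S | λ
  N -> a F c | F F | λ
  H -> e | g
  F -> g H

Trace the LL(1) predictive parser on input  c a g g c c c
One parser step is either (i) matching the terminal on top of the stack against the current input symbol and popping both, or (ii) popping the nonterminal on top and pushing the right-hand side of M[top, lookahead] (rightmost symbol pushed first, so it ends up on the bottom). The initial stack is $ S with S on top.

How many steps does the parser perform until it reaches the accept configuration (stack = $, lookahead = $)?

16

step 1: stack=$ S  input=c a g g c c c $  — expand S -> c N S
step 2: stack=$ S N c  input=c a g g c c c $  — match c
step 3: stack=$ S N  input=a g g c c c $  — expand N -> a F c
step 4: stack=$ S c F a  input=a g g c c c $  — match a
step 5: stack=$ S c F  input=g g c c c $  — expand F -> g H
step 6: stack=$ S c H g  input=g g c c c $  — match g
step 7: stack=$ S c H  input=g c c c $  — expand H -> g
step 8: stack=$ S c g  input=g c c c $  — match g
step 9: stack=$ S c  input=c c c $  — match c
step 10: stack=$ S  input=c c $  — expand S -> c N S
step 11: stack=$ S N c  input=c c $  — match c
step 12: stack=$ S N  input=c $  — expand N -> λ
step 13: stack=$ S  input=c $  — expand S -> c N S
step 14: stack=$ S N c  input=c $  — match c
step 15: stack=$ S N  input=$  — expand N -> λ
step 16: stack=$ S  input=$  — expand S -> λ
Accept reached after 16 steps.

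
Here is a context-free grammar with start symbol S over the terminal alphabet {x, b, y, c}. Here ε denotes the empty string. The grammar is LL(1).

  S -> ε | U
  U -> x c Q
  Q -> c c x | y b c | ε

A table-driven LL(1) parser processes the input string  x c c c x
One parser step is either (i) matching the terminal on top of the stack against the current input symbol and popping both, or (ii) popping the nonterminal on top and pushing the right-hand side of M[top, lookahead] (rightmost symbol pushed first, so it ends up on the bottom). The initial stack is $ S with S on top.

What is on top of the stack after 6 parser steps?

c

step 1: stack=$ S  input=x c c c x $  — expand S -> U
step 2: stack=$ U  input=x c c c x $  — expand U -> x c Q
step 3: stack=$ Q c x  input=x c c c x $  — match x
step 4: stack=$ Q c  input=c c c x $  — match c
step 5: stack=$ Q  input=c c x $  — expand Q -> c c x
step 6: stack=$ x c c  input=c c x $  — match c
Stack after step 6: $ x c (top = c).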